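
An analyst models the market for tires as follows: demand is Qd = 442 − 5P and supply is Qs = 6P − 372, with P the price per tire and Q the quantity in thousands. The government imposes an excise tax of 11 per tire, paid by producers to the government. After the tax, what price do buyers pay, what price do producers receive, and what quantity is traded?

Without the tax, 442 − 5P = 6P − 372 gives 11P = 814, so P* = 74 and Q* = 72.
With the tax collected from producers, supply shifts: Qs = 6(P − 11) − 372.
New equilibrium: buyers pay 80, producers receive 69, Q = 42. (Wedge: Pb − Ps = 11.)
The less price-elastic side of the market bears the larger share of a per-unit tax.

Buyers pay 80; producers receive 69; quantity = 42.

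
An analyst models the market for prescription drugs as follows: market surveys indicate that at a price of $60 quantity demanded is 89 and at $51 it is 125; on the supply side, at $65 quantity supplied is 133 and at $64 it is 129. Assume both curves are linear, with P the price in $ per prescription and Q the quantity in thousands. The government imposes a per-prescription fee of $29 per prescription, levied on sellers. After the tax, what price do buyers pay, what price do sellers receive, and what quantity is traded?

Buyers pay $71.5; sellers receive $42.5; quantity = 43.

Demand slope: (125 − 89)/(51 − 60) = -4, so Qd = 329 − 4P.
Supply slope: (129 − 133)/(64 − 65) = 4, so Qs = 4P − 127.
Before the tax: set 329 − 4P = 4P − 127 → P* = $57, Q* = 101.
With the tax collected from sellers, supply shifts: Qs = 4(P − 29) − 127.
Solving gives Q = 43 with buyers paying $71.5 and sellers receiving $42.5 (the $29 wedge).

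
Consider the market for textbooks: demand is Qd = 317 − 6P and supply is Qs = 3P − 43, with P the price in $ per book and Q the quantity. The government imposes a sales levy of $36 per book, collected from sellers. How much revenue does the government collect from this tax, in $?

Without the tax, 317 − 6P = 3P − 43 gives 9P = 360, so P* = $40 and Q* = 77.
With the tax collected from sellers, supply shifts: Qs = 3(P − 36) − 43.
New equilibrium: consumers pay $52, sellers receive $16, Q = 5. (Wedge: Pb − Ps = 36.)
Revenue = t · Q = 36 · 5 = $180.

Tax revenue = $180.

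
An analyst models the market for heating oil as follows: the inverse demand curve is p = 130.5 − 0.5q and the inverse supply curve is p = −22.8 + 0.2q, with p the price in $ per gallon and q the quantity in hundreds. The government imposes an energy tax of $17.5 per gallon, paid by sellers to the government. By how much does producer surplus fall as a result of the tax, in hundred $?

Producer surplus falls by $1032.5 hundred.

Inverting to q(p) form: qd = 261 − 2p; qs = 5p + 114.
Before the tax: set 261 − 2p = 5p + 114 → p* = $21, q* = 219.
With the tax collected from sellers, supply shifts: qs = 5(p − 17.5) + 114.
New equilibrium: buyers pay $33.5, sellers receive $16, q = 194. (Wedge: pb − ps = 17.5.)
ΔPS is the trapezoid between Q = 194 and Q = 219 of height $5: ½ · (219 + 194) · 5 = $1032.5.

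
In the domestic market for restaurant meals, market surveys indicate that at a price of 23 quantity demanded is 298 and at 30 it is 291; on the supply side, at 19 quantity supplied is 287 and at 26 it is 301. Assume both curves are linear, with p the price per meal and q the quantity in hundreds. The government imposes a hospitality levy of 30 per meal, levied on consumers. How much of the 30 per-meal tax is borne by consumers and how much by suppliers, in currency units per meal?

Demand slope: (291 − 298)/(30 − 23) = -1, so qd = 321 − p.
Supply slope: (301 − 287)/(26 − 19) = 2, so qs = 2p + 249.
Before the tax: set 321 − p = 2p + 249 → p* = 24, q* = 297.
With the tax collected from consumers, demand (in seller-price terms) shifts: qd = 321 − (p + 30).
New equilibrium: consumers pay 44, suppliers receive 14, q = 277. (Wedge: pb − ps = 30.)
Burden on consumers: 20; on suppliers: 10. (They sum to 30.)

Consumers bear 20 per meal; suppliers bear 10 per meal.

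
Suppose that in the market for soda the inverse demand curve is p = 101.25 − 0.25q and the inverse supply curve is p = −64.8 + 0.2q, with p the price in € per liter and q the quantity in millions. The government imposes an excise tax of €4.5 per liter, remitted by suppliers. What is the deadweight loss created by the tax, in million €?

Inverting to q(p) form: qd = 405 − 4p; qs = 5p + 324.
Before the tax: set 405 − 4p = 5p + 324 → p* = €9, q* = 369.
With the tax collected from suppliers, supply shifts: qs = 5(p − 4.5) + 324.
New equilibrium: buyers pay €11.5, suppliers receive €7, q = 359. (Wedge: pb − ps = 4.5.)
Quantity falls by |ΔQ| = |369 − 359| = 10.
DWL = ½ · t · |ΔQ| = ½ · 4.5 · 10 = €22.5.

Deadweight loss = €22.5 million.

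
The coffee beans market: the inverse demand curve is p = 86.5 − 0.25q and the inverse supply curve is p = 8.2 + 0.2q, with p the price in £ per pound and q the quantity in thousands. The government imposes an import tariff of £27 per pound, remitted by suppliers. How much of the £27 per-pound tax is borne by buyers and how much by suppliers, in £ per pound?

Buyers bear £15 per pound; suppliers bear £12 per pound.

Rewrite in direct form: qd = 346 − 4p and qs = 5p − 41.
Before the tax: set 346 − 4p = 5p − 41 → p* = £43, q* = 174.
With the tax collected from suppliers, supply shifts: qs = 5(p − 27) − 41.
New equilibrium: buyers pay £58, suppliers receive £31, q = 114. (Wedge: pb − ps = 27.)
Burden on buyers: £15; on suppliers: £12. (They sum to £27.)
The less price-elastic side of the market bears the larger share of a per-unit tax.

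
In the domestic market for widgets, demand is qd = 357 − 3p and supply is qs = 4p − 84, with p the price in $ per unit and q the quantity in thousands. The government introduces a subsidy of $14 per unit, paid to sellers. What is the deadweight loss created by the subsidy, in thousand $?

Without the subsidy, 357 − 3p = 4p − 84 gives 7p = 441, so p* = $63 and q* = 168.
With a per-unit subsidy paid to sellers, each receives p + 14 per unit sold, so supply becomes qs = 4(p + 14) − 84.
Solving gives q = 192 with consumers paying $55 and sellers receiving $69 (the $14 wedge).
Quantity rises by |ΔQ| = |168 − 192| = 24.
DWL = ½ · t · |ΔQ| = ½ · 14 · 24 = $168.

Deadweight loss = $168 thousand.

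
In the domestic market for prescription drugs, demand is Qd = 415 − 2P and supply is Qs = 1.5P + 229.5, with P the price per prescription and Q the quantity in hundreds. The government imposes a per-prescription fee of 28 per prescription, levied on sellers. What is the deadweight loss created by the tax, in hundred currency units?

Deadweight loss = 336 hundred.

Without the tax, 415 − 2P = 1.5P + 229.5 gives 3.5P = 185.5, so P* = 53 and Q* = 309.
With the tax collected from sellers, supply shifts: Qs = 1.5(P − 28) + 229.5.
Solving gives Q = 285 with consumers paying 65 and sellers receiving 37 (the 28 wedge).
Quantity falls by |ΔQ| = |309 − 285| = 24.
DWL = ½ · t · |ΔQ| = ½ · 28 · 24 = 336.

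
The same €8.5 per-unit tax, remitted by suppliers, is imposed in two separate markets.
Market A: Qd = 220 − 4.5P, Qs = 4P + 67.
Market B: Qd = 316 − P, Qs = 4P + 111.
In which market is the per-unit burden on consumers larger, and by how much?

Market A: pre-tax P* = €18, Q* = 139; post-tax Q = 121; per-unit burden on consumers = €4.
Market B: pre-tax P* = €41, Q* = 275; post-tax Q = 268.2; per-unit burden on consumers = €6.8.
Difference: €4 vs €6.8 → market B is larger by €2.8.

Market B, by €2.8.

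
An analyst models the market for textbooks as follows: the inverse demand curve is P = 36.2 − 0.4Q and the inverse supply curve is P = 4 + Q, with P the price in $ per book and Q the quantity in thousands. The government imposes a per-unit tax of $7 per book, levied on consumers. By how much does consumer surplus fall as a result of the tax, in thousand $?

Inverting to Q(P) form: Qd = 90.5 − 2.5P; Qs = P − 4.
Without the tax, 90.5 − 2.5P = P − 4 gives 3.5P = 94.5, so P* = $27 and Q* = 23.
With the tax collected from consumers, demand (in seller-price terms) shifts: Qd = 90.5 − 2.5(P + 7).
Solving gives Q = 18 with consumers paying $29 and suppliers receiving $22 (the $7 wedge).
ΔCS is the trapezoid between Q = 18 and Q = 23 of height $2: ½ · (23 + 18) · 2 = $41.

Consumer surplus falls by $41 thousand.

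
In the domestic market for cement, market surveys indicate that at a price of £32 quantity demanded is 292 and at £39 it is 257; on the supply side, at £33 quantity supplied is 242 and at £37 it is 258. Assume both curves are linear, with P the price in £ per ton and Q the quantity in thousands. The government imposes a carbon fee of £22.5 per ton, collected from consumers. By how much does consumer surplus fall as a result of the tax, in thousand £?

Consumer surplus falls by £2370 thousand.

Demand slope: (257 − 292)/(39 − 32) = -5, so Qd = 452 − 5P.
Supply slope: (258 − 242)/(37 − 33) = 4, so Qs = 4P + 110.
Without the tax, 452 − 5P = 4P + 110 gives 9P = 342, so P* = £38 and Q* = 262.
With the tax collected from consumers, demand (in seller-price terms) shifts: Qd = 452 − 5(P + 22.5).
New equilibrium: consumers pay £48, sellers receive £25.5, Q = 212. (Wedge: Pb − Ps = 22.5.)
ΔCS is the trapezoid between Q = 212 and Q = 262 of height £10: ½ · (262 + 212) · 10 = £2370.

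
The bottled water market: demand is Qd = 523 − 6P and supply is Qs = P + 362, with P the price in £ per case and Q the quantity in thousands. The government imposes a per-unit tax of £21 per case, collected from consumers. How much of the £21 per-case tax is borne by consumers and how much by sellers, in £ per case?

Consumers bear £3 per case; sellers bear £18 per case.

Without the tax, 523 − 6P = P + 362 gives 7P = 161, so P* = £23 and Q* = 385.
With the tax collected from consumers, demand (in seller-price terms) shifts: Qd = 523 − 6(P + 21).
New equilibrium: consumers pay £26, sellers receive £5, Q = 367. (Wedge: Pb − Ps = 21.)
Burden on consumers: £3; on sellers: £18. (They sum to £21.)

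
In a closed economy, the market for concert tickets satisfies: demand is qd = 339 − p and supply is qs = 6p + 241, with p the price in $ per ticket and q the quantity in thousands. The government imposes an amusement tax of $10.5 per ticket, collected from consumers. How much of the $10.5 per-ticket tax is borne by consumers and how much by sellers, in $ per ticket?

Consumers bear $9 per ticket; sellers bear $1.5 per ticket.

Before the tax: set 339 − p = 6p + 241 → p* = $14, q* = 325.
With the tax collected from consumers, demand (in seller-price terms) shifts: qd = 339 − (p + 10.5).
New equilibrium: consumers pay $23, sellers receive $12.5, q = 316. (Wedge: pb − ps = 10.5.)
Burden on consumers: $9; on sellers: $1.5. (They sum to $10.5.)
The less price-elastic side of the market bears the larger share of a per-unit tax.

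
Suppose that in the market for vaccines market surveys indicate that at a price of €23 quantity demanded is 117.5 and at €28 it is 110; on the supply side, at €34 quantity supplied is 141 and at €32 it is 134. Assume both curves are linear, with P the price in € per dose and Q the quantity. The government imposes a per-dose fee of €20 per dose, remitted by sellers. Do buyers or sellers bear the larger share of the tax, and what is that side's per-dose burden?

Buyers bear the larger share: €14 per dose.

Demand slope: (110 − 117.5)/(28 − 23) = -1.5, so Qd = 152 − 1.5P.
Supply slope: (134 − 141)/(32 − 34) = 3.5, so Qs = 3.5P + 22.
Before the tax: set 152 − 1.5P = 3.5P + 22 → P* = €26, Q* = 113.
With the tax collected from sellers, supply shifts: Qs = 3.5(P − 20) + 22.
Solving gives Q = 92 with buyers paying €40 and sellers receiving €20 (the €20 wedge).
Per-dose burden: buyers €14, sellers €6.
Buyers take the larger share because demand is less price-elastic here (demand slope 1.5 vs supply slope 3.5).
The less price-elastic side of the market bears the larger share of a per-unit tax.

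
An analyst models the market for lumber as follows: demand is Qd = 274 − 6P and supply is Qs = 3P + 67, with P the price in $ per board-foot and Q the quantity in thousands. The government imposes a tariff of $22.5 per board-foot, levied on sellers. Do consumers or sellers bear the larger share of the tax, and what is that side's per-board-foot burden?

Before the tax: set 274 − 6P = 3P + 67 → P* = $23, Q* = 136.
With the tax collected from sellers, supply shifts: Qs = 3(P − 22.5) + 67.
New equilibrium: consumers pay $30.5, sellers receive $8, Q = 91. (Wedge: Pb − Ps = 22.5.)
Per-board-foot burden: consumers $7.5, sellers $15.
Sellers take the larger share because supply is less price-elastic here (demand slope 6 vs supply slope 3).
The less price-elastic side of the market bears the larger share of a per-unit tax.

Sellers bear the larger share: $15 per board-foot.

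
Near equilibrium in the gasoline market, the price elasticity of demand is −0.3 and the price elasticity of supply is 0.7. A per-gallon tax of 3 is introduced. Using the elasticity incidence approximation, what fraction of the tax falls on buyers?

Buyers' share ≈ 0.7.

Incidence ratio: buyers' share ≈ εs / (εs + |εd|) = 0.7 / (0.7 + 0.3) = 0.7.
Supply is the more elastic side, so buyers bear the larger share.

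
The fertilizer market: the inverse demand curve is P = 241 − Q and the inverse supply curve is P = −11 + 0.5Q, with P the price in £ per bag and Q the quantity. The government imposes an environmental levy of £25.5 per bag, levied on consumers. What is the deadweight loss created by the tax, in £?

Inverting to Q(P) form: Qd = 241 − P; Qs = 2P + 22.
Without the tax, 241 − P = 2P + 22 gives 3P = 219, so P* = £73 and Q* = 168.
With the tax collected from consumers, demand (in seller-price terms) shifts: Qd = 241 − (P + 25.5).
New equilibrium: consumers pay £90, producers receive £64.5, Q = 151. (Wedge: Pb − Ps = 25.5.)
Quantity falls by |ΔQ| = |168 − 151| = 17.
DWL = ½ · t · |ΔQ| = ½ · 25.5 · 17 = £216.75.

Deadweight loss = £216.75.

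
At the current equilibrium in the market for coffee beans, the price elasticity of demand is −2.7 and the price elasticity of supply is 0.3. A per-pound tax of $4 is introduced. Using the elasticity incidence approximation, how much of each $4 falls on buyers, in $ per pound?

Incidence ratio: buyers' share ≈ εs / (εs + |εd|) = 0.3 / (0.3 + 2.7) = 0.1.
So buyers bear ≈ 0.1 × $4 = $0.4; suppliers bear $3.6.

Buyers bear ≈ $0.4 per pound.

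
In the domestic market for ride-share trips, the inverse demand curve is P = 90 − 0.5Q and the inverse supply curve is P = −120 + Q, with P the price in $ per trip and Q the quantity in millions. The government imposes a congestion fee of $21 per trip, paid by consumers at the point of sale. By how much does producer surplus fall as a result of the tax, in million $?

Producer surplus falls by $1862 million.

Inverting to Q(P) form: Qd = 180 − 2P; Qs = P + 120.
Without the tax, 180 − 2P = P + 120 gives 3P = 60, so P* = $20 and Q* = 140.
With the tax collected from consumers, demand (in seller-price terms) shifts: Qd = 180 − 2(P + 21).
Solving gives Q = 126 with consumers paying $27 and sellers receiving $6 (the $21 wedge).
ΔPS is the trapezoid between Q = 126 and Q = 140 of height $14: ½ · (140 + 126) · 14 = $1862.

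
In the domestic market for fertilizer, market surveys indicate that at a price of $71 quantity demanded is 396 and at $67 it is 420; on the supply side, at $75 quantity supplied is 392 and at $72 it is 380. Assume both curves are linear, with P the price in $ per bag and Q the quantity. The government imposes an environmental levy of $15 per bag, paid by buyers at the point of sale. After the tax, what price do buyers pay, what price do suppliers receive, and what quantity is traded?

Demand slope: (420 − 396)/(67 − 71) = -6, so Qd = 822 − 6P.
Supply slope: (380 − 392)/(72 − 75) = 4, so Qs = 4P + 92.
Before the tax: set 822 − 6P = 4P + 92 → P* = $73, Q* = 384.
With the tax collected from buyers, demand (in seller-price terms) shifts: Qd = 822 − 6(P + 15).
Solving gives Q = 348 with buyers paying $79 and suppliers receiving $64 (the $15 wedge).
The less price-elastic side of the market bears the larger share of a per-unit tax.

Buyers pay $79; suppliers receive $64; quantity = 348.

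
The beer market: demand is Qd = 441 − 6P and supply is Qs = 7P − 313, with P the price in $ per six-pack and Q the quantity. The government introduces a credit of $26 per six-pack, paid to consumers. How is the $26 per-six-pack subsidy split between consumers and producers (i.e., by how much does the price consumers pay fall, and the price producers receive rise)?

Without the subsidy, 441 − 6P = 7P − 313 gives 13P = 754, so P* = $58 and Q* = 93.
With a per-unit subsidy paid to consumers, each effectively pays P − 26, so demand becomes Qd = 441 − 6(P − 26).
New equilibrium: consumers pay $44, producers receive $70, Q = 177. (Wedge: Pb − Ps = −26.)
Gain to consumers: $14; to producers: $12. (They sum to $26.)

Consumers gain $14 per six-pack; producers gain $12 per six-pack.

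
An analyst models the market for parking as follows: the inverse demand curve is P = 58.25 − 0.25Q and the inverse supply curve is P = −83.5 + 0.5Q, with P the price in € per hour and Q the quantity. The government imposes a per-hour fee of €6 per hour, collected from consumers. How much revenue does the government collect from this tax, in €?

Inverting to Q(P) form: Qd = 233 − 4P; Qs = 2P + 167.
Before the tax: set 233 − 4P = 2P + 167 → P* = €11, Q* = 189.
With the tax collected from consumers, demand (in seller-price terms) shifts: Qd = 233 − 4(P + 6).
New equilibrium: consumers pay €13, suppliers receive €7, Q = 181. (Wedge: Pb − Ps = 6.)
Revenue = t · Q = 6 · 181 = €1086.

Tax revenue = €1086.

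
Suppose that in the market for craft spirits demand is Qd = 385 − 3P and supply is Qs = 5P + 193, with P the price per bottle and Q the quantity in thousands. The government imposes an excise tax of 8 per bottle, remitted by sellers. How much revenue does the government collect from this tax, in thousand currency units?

Tax revenue = 2384 thousand.

Without the tax, 385 − 3P = 5P + 193 gives 8P = 192, so P* = 24 and Q* = 313.
With the tax collected from sellers, supply shifts: Qs = 5(P − 8) + 193.
Solving gives Q = 298 with consumers paying 29 and sellers receiving 21 (the 8 wedge).
Revenue = t · Q = 8 · 298 = 2384.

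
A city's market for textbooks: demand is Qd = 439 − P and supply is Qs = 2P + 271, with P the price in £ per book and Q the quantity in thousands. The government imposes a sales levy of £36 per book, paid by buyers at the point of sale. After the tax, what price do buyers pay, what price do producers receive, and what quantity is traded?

Buyers pay £80; producers receive £44; quantity = 359.

Without the tax, 439 − P = 2P + 271 gives 3P = 168, so P* = £56 and Q* = 383.
With the tax collected from buyers, demand (in seller-price terms) shifts: Qd = 439 − (P + 36).
New equilibrium: buyers pay £80, producers receive £44, Q = 359. (Wedge: Pb − Ps = 36.)
The less price-elastic side of the market bears the larger share of a per-unit tax.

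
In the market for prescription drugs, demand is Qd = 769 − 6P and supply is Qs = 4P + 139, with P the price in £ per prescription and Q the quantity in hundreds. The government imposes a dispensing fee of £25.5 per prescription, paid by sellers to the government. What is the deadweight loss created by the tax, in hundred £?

Before the tax: set 769 − 6P = 4P + 139 → P* = £63, Q* = 391.
With the tax collected from sellers, supply shifts: Qs = 4(P − 25.5) + 139.
New equilibrium: consumers pay £73.2, sellers receive £47.7, Q = 329.8. (Wedge: Pb − Ps = 25.5.)
Quantity falls by |ΔQ| = |391 − 329.8| = 61.2.
DWL = ½ · t · |ΔQ| = ½ · 25.5 · 61.2 = £780.3.

Deadweight loss = £780.3 hundred.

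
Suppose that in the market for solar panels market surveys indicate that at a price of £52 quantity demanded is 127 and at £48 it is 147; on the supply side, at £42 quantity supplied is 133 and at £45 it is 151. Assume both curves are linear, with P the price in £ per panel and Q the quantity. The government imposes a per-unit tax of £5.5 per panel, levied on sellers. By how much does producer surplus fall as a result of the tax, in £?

Producer surplus falls by £373.75.

Demand slope: (147 − 127)/(48 − 52) = -5, so Qd = 387 − 5P.
Supply slope: (151 − 133)/(45 − 42) = 6, so Qs = 6P − 119.
Before the tax: set 387 − 5P = 6P − 119 → P* = £46, Q* = 157.
With the tax collected from sellers, supply shifts: Qs = 6(P − 5.5) − 119.
New equilibrium: buyers pay £49, sellers receive £43.5, Q = 142. (Wedge: Pb − Ps = 5.5.)
ΔPS is the trapezoid between Q = 142 and Q = 157 of height £2.5: ½ · (157 + 142) · 2.5 = £373.75.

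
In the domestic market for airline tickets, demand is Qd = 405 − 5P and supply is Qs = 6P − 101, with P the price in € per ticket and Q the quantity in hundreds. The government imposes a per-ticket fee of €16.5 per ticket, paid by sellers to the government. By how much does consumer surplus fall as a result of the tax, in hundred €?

Before the tax: set 405 − 5P = 6P − 101 → P* = €46, Q* = 175.
With the tax collected from sellers, supply shifts: Qs = 6(P − 16.5) − 101.
New equilibrium: buyers pay €55, sellers receive €38.5, Q = 130. (Wedge: Pb − Ps = 16.5.)
ΔCS is the trapezoid between Q = 130 and Q = 175 of height €9: ½ · (175 + 130) · 9 = €1372.5.

Consumer surplus falls by €1372.5 hundred.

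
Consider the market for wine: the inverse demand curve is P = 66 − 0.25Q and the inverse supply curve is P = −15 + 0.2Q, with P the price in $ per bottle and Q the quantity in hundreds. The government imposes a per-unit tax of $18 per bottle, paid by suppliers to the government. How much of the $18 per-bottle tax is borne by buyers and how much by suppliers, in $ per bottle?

Rewrite in direct form: Qd = 264 − 4P and Qs = 5P + 75.
Without the tax, 264 − 4P = 5P + 75 gives 9P = 189, so P* = $21 and Q* = 180.
With the tax collected from suppliers, supply shifts: Qs = 5(P − 18) + 75.
New equilibrium: buyers pay $31, suppliers receive $13, Q = 140. (Wedge: Pb − Ps = 18.)
Burden on buyers: $10; on suppliers: $8. (They sum to $18.)

Buyers bear $10 per bottle; suppliers bear $8 per bottle.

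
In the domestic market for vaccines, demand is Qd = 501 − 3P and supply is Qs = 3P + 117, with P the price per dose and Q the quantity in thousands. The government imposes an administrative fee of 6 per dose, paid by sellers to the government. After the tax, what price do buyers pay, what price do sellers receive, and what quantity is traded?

Before the tax: set 501 − 3P = 3P + 117 → P* = 64, Q* = 309.
With the tax collected from sellers, supply shifts: Qs = 3(P − 6) + 117.
Solving gives Q = 300 with buyers paying 67 and sellers receiving 61 (the 6 wedge).
The less price-elastic side of the market bears the larger share of a per-unit tax.

Buyers pay 67; sellers receive 61; quantity = 300.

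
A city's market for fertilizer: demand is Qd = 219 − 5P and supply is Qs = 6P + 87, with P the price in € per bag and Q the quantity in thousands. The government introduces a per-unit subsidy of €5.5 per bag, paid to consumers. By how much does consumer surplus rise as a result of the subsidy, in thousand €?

Consumer surplus rises by €499.5 thousand.

Before the subsidy: set 219 − 5P = 6P + 87 → P* = €12, Q* = 159.
With a per-unit subsidy paid to consumers, each effectively pays P − 5.5, so demand becomes Qd = 219 − 5(P − 5.5).
New equilibrium: consumers pay €9, sellers receive €14.5, Q = 174. (Wedge: Pb − Ps = −5.5.)
ΔCS is the trapezoid between Q = 174 and Q = 159 of height €3: ½ · (159 + 174) · 3 = €499.5.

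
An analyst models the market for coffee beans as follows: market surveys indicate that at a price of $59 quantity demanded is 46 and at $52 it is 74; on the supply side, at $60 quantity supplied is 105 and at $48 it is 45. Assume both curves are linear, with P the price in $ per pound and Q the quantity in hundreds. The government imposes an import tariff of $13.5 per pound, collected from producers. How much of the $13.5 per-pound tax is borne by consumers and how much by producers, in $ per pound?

Demand slope: (74 − 46)/(52 − 59) = -4, so Qd = 282 − 4P.
Supply slope: (45 − 105)/(48 − 60) = 5, so Qs = 5P − 195.
Before the tax: set 282 − 4P = 5P − 195 → P* = $53, Q* = 70.
With the tax collected from producers, supply shifts: Qs = 5(P − 13.5) − 195.
Solving gives Q = 40 with consumers paying $60.5 and producers receiving $47 (the $13.5 wedge).
Burden on consumers: $7.5; on producers: $6. (They sum to $13.5.)

Consumers bear $7.5 per pound; producers bear $6 per pound.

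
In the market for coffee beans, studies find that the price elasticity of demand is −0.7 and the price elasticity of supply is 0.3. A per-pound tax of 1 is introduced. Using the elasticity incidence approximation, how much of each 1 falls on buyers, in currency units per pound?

Incidence ratio: buyers' share ≈ εs / (εs + |εd|) = 0.3 / (0.3 + 0.7) = 0.3.
So buyers bear ≈ 0.3 × 1 = 0.3; producers bear 0.7.

Buyers bear ≈ 0.3 per pound.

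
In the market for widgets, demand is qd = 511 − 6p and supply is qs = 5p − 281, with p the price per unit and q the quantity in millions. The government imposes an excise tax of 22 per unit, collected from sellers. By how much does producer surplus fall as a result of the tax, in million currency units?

Producer surplus falls by 588 million.

Without the tax, 511 − 6p = 5p − 281 gives 11p = 792, so p* = 72 and q* = 79.
With the tax collected from sellers, supply shifts: qs = 5(p − 22) − 281.
New equilibrium: buyers pay 82, sellers receive 60, q = 19. (Wedge: pb − ps = 22.)
ΔPS is the trapezoid between Q = 19 and Q = 79 of height 12: ½ · (79 + 19) · 12 = 588.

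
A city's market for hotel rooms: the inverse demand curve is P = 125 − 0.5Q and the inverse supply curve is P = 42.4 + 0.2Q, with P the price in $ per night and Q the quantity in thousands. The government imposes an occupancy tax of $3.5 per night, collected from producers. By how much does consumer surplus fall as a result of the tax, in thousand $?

Consumer surplus falls by $288.75 thousand.

Rewrite in direct form: Qd = 250 − 2P and Qs = 5P − 212.
Before the tax: set 250 − 2P = 5P − 212 → P* = $66, Q* = 118.
With the tax collected from producers, supply shifts: Qs = 5(P − 3.5) − 212.
Solving gives Q = 113 with buyers paying $68.5 and producers receiving $65 (the $3.5 wedge).
ΔCS is the trapezoid between Q = 113 and Q = 118 of height $2.5: ½ · (118 + 113) · 2.5 = $288.75.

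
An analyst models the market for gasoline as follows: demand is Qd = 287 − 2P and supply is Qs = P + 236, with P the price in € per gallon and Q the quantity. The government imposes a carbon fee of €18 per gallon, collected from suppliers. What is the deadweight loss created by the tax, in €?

Deadweight loss = €108.

Without the tax, 287 − 2P = P + 236 gives 3P = 51, so P* = €17 and Q* = 253.
With the tax collected from suppliers, supply shifts: Qs = (P − 18) + 236.
Solving gives Q = 241 with consumers paying €23 and suppliers receiving €5 (the €18 wedge).
Quantity falls by |ΔQ| = |253 − 241| = 12.
DWL = ½ · t · |ΔQ| = ½ · 18 · 12 = €108.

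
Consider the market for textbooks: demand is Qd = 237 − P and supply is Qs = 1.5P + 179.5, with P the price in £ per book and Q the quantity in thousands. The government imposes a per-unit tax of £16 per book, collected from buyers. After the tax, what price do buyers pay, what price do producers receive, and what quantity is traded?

Buyers pay £32.6; producers receive £16.6; quantity = 204.4.

Before the tax: set 237 − P = 1.5P + 179.5 → P* = £23, Q* = 214.
With the tax collected from buyers, demand (in seller-price terms) shifts: Qd = 237 − (P + 16).
New equilibrium: buyers pay £32.6, producers receive £16.6, Q = 204.4. (Wedge: Pb − Ps = 16.)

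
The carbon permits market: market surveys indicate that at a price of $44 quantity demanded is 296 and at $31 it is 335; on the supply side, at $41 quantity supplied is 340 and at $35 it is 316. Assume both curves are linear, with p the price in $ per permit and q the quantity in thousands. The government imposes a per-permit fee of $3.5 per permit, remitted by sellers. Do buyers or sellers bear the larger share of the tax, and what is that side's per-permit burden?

Demand slope: (335 − 296)/(31 − 44) = -3, so qd = 428 − 3p.
Supply slope: (316 − 340)/(35 − 41) = 4, so qs = 4p + 176.
Before the tax: set 428 − 3p = 4p + 176 → p* = $36, q* = 320.
With the tax collected from sellers, supply shifts: qs = 4(p − 3.5) + 176.
New equilibrium: buyers pay $38, sellers receive $34.5, q = 314. (Wedge: pb − ps = 3.5.)
Per-permit burden: buyers $2, sellers $1.5.
Buyers take the larger share because demand is less price-elastic here (demand slope 3 vs supply slope 4).

Buyers bear the larger share: $2 per permit.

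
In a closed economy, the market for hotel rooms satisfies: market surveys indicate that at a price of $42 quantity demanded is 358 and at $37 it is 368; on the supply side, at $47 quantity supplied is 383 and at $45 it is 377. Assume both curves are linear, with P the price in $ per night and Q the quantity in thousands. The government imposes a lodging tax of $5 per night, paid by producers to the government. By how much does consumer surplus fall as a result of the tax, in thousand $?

Demand slope: (368 − 358)/(37 − 42) = -2, so Qd = 442 − 2P.
Supply slope: (377 − 383)/(45 − 47) = 3, so Qs = 3P + 242.
Without the tax, 442 − 2P = 3P + 242 gives 5P = 200, so P* = $40 and Q* = 362.
With the tax collected from producers, supply shifts: Qs = 3(P − 5) + 242.
New equilibrium: buyers pay $43, producers receive $38, Q = 356. (Wedge: Pb − Ps = 5.)
ΔCS is the trapezoid between Q = 356 and Q = 362 of height $3: ½ · (362 + 356) · 3 = $1077.

Consumer surplus falls by $1077 thousand.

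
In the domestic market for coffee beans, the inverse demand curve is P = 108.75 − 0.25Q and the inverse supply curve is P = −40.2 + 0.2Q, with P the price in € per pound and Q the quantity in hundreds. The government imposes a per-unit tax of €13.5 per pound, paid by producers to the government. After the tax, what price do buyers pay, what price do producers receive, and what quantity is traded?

Buyers pay €33.5; producers receive €20; quantity = 301.

Inverting to Q(P) form: Qd = 435 − 4P; Qs = 5P + 201.
Before the tax: set 435 − 4P = 5P + 201 → P* = €26, Q* = 331.
With the tax collected from producers, supply shifts: Qs = 5(P − 13.5) + 201.
Solving gives Q = 301 with buyers paying €33.5 and producers receiving €20 (the €13.5 wedge).
The less price-elastic side of the market bears the larger share of a per-unit tax.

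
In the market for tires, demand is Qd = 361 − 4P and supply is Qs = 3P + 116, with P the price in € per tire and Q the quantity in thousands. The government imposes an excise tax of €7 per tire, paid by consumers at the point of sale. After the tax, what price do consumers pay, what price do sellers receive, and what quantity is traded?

Consumers pay €38; sellers receive €31; quantity = 209.

Without the tax, 361 − 4P = 3P + 116 gives 7P = 245, so P* = €35 and Q* = 221.
With the tax collected from consumers, demand (in seller-price terms) shifts: Qd = 361 − 4(P + 7).
Solving gives Q = 209 with consumers paying €38 and sellers receiving €31 (the €7 wedge).
The less price-elastic side of the market bears the larger share of a per-unit tax.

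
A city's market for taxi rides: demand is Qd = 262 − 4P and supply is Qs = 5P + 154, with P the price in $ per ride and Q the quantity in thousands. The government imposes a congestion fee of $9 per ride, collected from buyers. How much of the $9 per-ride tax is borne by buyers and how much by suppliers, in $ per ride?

Without the tax, 262 − 4P = 5P + 154 gives 9P = 108, so P* = $12 and Q* = 214.
With the tax collected from buyers, demand (in seller-price terms) shifts: Qd = 262 − 4(P + 9).
New equilibrium: buyers pay $17, suppliers receive $8, Q = 194. (Wedge: Pb − Ps = 9.)
Burden on buyers: $5; on suppliers: $4. (They sum to $9.)

Buyers bear $5 per ride; suppliers bear $4 per ride.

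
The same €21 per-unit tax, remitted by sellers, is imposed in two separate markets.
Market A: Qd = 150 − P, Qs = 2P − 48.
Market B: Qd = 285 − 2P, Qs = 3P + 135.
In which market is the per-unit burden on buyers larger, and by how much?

Market A, by €1.4.

Market A: pre-tax P* = €66, Q* = 84; post-tax Q = 70; per-unit burden on buyers = €14.
Market B: pre-tax P* = €30, Q* = 225; post-tax Q = 199.8; per-unit burden on buyers = €12.6.
Difference: €14 vs €12.6 → market A is larger by €1.4.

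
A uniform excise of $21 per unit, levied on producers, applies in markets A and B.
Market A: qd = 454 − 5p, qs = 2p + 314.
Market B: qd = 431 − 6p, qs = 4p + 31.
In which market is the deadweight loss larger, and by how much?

Market A: pre-tax p* = $20, q* = 354; post-tax q = 324; deadweight loss = $315.
Market B: pre-tax p* = $40, q* = 191; post-tax q = 140.6; deadweight loss = $529.2.
Difference: $315 vs $529.2 → market B is larger by $214.2.

Market B, by $214.2.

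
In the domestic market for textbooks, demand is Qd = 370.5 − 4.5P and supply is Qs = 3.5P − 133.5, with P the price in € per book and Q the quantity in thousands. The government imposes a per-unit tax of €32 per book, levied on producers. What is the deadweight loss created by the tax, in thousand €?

Without the tax, 370.5 − 4.5P = 3.5P − 133.5 gives 8P = 504, so P* = €63 and Q* = 87.
With the tax collected from producers, supply shifts: Qs = 3.5(P − 32) − 133.5.
New equilibrium: consumers pay €77, producers receive €45, Q = 24. (Wedge: Pb − Ps = 32.)
Quantity falls by |ΔQ| = |87 − 24| = 63.
DWL = ½ · t · |ΔQ| = ½ · 32 · 63 = €1008.

Deadweight loss = €1008 thousand.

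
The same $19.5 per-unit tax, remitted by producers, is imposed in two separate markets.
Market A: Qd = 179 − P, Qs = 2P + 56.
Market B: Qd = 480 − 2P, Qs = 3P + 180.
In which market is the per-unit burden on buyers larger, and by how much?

Market A, by $1.3.

Market A: pre-tax P* = $41, Q* = 138; post-tax Q = 125; per-unit burden on buyers = $13.
Market B: pre-tax P* = $60, Q* = 360; post-tax Q = 336.6; per-unit burden on buyers = $11.7.
Difference: $13 vs $11.7 → market A is larger by $1.3.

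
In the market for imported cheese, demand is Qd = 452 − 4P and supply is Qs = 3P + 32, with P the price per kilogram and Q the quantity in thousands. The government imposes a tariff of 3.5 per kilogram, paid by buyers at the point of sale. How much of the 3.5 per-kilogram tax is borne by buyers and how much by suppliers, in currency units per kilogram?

Buyers bear 1.5 per kilogram; suppliers bear 2 per kilogram.

Without the tax, 452 − 4P = 3P + 32 gives 7P = 420, so P* = 60 and Q* = 212.
With the tax collected from buyers, demand (in seller-price terms) shifts: Qd = 452 − 4(P + 3.5).
Solving gives Q = 206 with buyers paying 61.5 and suppliers receiving 58 (the 3.5 wedge).
Burden on buyers: 1.5; on suppliers: 2. (They sum to 3.5.)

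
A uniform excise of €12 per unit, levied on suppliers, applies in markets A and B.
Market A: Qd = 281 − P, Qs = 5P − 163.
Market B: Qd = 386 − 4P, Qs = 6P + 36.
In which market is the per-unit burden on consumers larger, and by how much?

Market A, by €2.8.

Market A: pre-tax P* = €74, Q* = 207; post-tax Q = 197; per-unit burden on consumers = €10.
Market B: pre-tax P* = €35, Q* = 246; post-tax Q = 217.2; per-unit burden on consumers = €7.2.
Difference: €10 vs €7.2 → market A is larger by €2.8.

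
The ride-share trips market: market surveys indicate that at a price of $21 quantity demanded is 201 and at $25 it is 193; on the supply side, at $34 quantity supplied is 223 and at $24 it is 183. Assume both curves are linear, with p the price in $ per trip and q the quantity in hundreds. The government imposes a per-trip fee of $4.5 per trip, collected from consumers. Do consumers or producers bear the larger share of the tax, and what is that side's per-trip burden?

Consumers bear the larger share: $3 per trip.

Demand slope: (193 − 201)/(25 − 21) = -2, so qd = 243 − 2p.
Supply slope: (183 − 223)/(24 − 34) = 4, so qs = 4p + 87.
Before the tax: set 243 − 2p = 4p + 87 → p* = $26, q* = 191.
With the tax collected from consumers, demand (in seller-price terms) shifts: qd = 243 − 2(p + 4.5).
Solving gives q = 185 with consumers paying $29 and producers receiving $24.5 (the $4.5 wedge).
Per-trip burden: consumers $3, producers $1.5.
Consumers take the larger share because demand is less price-elastic here (demand slope 2 vs supply slope 4).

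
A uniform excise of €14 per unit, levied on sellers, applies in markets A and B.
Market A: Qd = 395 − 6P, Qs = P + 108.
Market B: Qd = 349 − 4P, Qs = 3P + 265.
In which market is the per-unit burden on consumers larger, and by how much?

Market A: pre-tax P* = €41, Q* = 149; post-tax Q = 137; per-unit burden on consumers = €2.
Market B: pre-tax P* = €12, Q* = 301; post-tax Q = 277; per-unit burden on consumers = €6.
Difference: €2 vs €6 → market B is larger by €4.

Market B, by €4.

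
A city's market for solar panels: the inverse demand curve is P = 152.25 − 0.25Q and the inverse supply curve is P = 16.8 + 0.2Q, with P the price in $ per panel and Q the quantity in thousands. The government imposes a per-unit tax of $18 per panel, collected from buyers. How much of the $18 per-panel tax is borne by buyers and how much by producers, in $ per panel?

Inverting to Q(P) form: Qd = 609 − 4P; Qs = 5P − 84.
Before the tax: set 609 − 4P = 5P − 84 → P* = $77, Q* = 301.
With the tax collected from buyers, demand (in seller-price terms) shifts: Qd = 609 − 4(P + 18).
New equilibrium: buyers pay $87, producers receive $69, Q = 261. (Wedge: Pb − Ps = 18.)
Burden on buyers: $10; on producers: $8. (They sum to $18.)
The less price-elastic side of the market bears the larger share of a per-unit tax.

Buyers bear $10 per panel; producers bear $8 per panel.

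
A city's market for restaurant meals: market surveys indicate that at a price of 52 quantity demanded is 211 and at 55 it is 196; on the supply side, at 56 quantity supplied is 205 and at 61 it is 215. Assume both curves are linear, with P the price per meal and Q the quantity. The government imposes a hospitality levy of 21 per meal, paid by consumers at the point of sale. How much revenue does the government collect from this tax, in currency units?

Demand slope: (196 − 211)/(55 − 52) = -5, so Qd = 471 − 5P.
Supply slope: (215 − 205)/(61 − 56) = 2, so Qs = 2P + 93.
Before the tax: set 471 − 5P = 2P + 93 → P* = 54, Q* = 201.
With the tax collected from consumers, demand (in seller-price terms) shifts: Qd = 471 − 5(P + 21).
New equilibrium: consumers pay 60, producers receive 39, Q = 171. (Wedge: Pb − Ps = 21.)
Revenue = t · Q = 21 · 171 = 3591.

Tax revenue = 3591.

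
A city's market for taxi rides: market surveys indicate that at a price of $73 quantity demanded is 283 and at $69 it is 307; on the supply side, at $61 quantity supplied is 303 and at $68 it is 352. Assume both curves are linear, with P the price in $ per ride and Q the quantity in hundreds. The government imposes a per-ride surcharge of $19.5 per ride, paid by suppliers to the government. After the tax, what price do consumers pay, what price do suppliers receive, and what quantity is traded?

Consumers pay $75.5; suppliers receive $56; quantity = 268.

Demand slope: (307 − 283)/(69 − 73) = -6, so Qd = 721 − 6P.
Supply slope: (352 − 303)/(68 − 61) = 7, so Qs = 7P − 124.
Without the tax, 721 − 6P = 7P − 124 gives 13P = 845, so P* = $65 and Q* = 331.
With the tax collected from suppliers, supply shifts: Qs = 7(P − 19.5) − 124.
Solving gives Q = 268 with consumers paying $75.5 and suppliers receiving $56 (the $19.5 wedge).
The less price-elastic side of the market bears the larger share of a per-unit tax.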